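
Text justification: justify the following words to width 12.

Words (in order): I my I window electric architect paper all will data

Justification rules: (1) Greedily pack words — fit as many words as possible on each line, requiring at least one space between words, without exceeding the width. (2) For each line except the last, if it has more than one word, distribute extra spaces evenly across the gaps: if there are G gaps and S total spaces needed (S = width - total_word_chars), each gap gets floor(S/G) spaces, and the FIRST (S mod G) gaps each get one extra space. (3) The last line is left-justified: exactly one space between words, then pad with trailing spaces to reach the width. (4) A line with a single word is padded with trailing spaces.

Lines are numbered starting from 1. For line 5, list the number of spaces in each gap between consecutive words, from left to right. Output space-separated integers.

Answer: 4

Derivation:
Line 1: ['I', 'my', 'I'] (min_width=6, slack=6)
Line 2: ['window'] (min_width=6, slack=6)
Line 3: ['electric'] (min_width=8, slack=4)
Line 4: ['architect'] (min_width=9, slack=3)
Line 5: ['paper', 'all'] (min_width=9, slack=3)
Line 6: ['will', 'data'] (min_width=9, slack=3)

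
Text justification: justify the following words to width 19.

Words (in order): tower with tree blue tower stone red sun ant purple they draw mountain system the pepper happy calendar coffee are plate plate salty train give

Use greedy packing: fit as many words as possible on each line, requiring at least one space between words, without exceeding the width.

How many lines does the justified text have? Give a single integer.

Answer: 9

Derivation:
Line 1: ['tower', 'with', 'tree'] (min_width=15, slack=4)
Line 2: ['blue', 'tower', 'stone'] (min_width=16, slack=3)
Line 3: ['red', 'sun', 'ant', 'purple'] (min_width=18, slack=1)
Line 4: ['they', 'draw', 'mountain'] (min_width=18, slack=1)
Line 5: ['system', 'the', 'pepper'] (min_width=17, slack=2)
Line 6: ['happy', 'calendar'] (min_width=14, slack=5)
Line 7: ['coffee', 'are', 'plate'] (min_width=16, slack=3)
Line 8: ['plate', 'salty', 'train'] (min_width=17, slack=2)
Line 9: ['give'] (min_width=4, slack=15)
Total lines: 9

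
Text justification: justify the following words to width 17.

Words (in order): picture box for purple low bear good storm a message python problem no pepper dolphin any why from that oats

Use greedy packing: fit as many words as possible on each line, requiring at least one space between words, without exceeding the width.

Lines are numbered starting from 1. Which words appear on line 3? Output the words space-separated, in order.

Answer: good storm a

Derivation:
Line 1: ['picture', 'box', 'for'] (min_width=15, slack=2)
Line 2: ['purple', 'low', 'bear'] (min_width=15, slack=2)
Line 3: ['good', 'storm', 'a'] (min_width=12, slack=5)
Line 4: ['message', 'python'] (min_width=14, slack=3)
Line 5: ['problem', 'no', 'pepper'] (min_width=17, slack=0)
Line 6: ['dolphin', 'any', 'why'] (min_width=15, slack=2)
Line 7: ['from', 'that', 'oats'] (min_width=14, slack=3)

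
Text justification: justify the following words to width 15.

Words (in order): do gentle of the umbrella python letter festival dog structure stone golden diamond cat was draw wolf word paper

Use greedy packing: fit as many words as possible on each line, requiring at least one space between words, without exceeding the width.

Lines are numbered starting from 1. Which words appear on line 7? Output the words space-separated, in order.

Answer: cat was draw

Derivation:
Line 1: ['do', 'gentle', 'of'] (min_width=12, slack=3)
Line 2: ['the', 'umbrella'] (min_width=12, slack=3)
Line 3: ['python', 'letter'] (min_width=13, slack=2)
Line 4: ['festival', 'dog'] (min_width=12, slack=3)
Line 5: ['structure', 'stone'] (min_width=15, slack=0)
Line 6: ['golden', 'diamond'] (min_width=14, slack=1)
Line 7: ['cat', 'was', 'draw'] (min_width=12, slack=3)
Line 8: ['wolf', 'word', 'paper'] (min_width=15, slack=0)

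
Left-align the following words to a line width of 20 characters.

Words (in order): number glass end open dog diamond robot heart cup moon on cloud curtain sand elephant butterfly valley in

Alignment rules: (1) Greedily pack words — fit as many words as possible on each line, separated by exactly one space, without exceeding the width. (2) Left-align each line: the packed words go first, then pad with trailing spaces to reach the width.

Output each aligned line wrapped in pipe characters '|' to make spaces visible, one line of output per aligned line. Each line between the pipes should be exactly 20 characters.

Answer: |number glass end    |
|open dog diamond    |
|robot heart cup moon|
|on cloud curtain    |
|sand elephant       |
|butterfly valley in |

Derivation:
Line 1: ['number', 'glass', 'end'] (min_width=16, slack=4)
Line 2: ['open', 'dog', 'diamond'] (min_width=16, slack=4)
Line 3: ['robot', 'heart', 'cup', 'moon'] (min_width=20, slack=0)
Line 4: ['on', 'cloud', 'curtain'] (min_width=16, slack=4)
Line 5: ['sand', 'elephant'] (min_width=13, slack=7)
Line 6: ['butterfly', 'valley', 'in'] (min_width=19, slack=1)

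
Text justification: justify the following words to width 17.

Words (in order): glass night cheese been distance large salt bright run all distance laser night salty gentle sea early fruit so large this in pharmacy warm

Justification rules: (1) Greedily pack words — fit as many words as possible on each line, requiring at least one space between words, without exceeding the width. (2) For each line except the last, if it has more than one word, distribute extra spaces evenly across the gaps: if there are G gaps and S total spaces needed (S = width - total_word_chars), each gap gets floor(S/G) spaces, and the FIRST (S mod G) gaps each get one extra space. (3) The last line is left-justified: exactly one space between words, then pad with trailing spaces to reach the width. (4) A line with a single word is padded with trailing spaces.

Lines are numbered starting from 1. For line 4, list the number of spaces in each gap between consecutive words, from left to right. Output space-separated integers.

Answer: 2 2

Derivation:
Line 1: ['glass', 'night'] (min_width=11, slack=6)
Line 2: ['cheese', 'been'] (min_width=11, slack=6)
Line 3: ['distance', 'large'] (min_width=14, slack=3)
Line 4: ['salt', 'bright', 'run'] (min_width=15, slack=2)
Line 5: ['all', 'distance'] (min_width=12, slack=5)
Line 6: ['laser', 'night', 'salty'] (min_width=17, slack=0)
Line 7: ['gentle', 'sea', 'early'] (min_width=16, slack=1)
Line 8: ['fruit', 'so', 'large'] (min_width=14, slack=3)
Line 9: ['this', 'in', 'pharmacy'] (min_width=16, slack=1)
Line 10: ['warm'] (min_width=4, slack=13)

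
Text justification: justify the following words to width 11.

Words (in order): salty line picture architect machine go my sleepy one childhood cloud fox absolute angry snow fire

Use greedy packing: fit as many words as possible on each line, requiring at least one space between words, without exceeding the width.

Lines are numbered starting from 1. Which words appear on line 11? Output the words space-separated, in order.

Line 1: ['salty', 'line'] (min_width=10, slack=1)
Line 2: ['picture'] (min_width=7, slack=4)
Line 3: ['architect'] (min_width=9, slack=2)
Line 4: ['machine', 'go'] (min_width=10, slack=1)
Line 5: ['my', 'sleepy'] (min_width=9, slack=2)
Line 6: ['one'] (min_width=3, slack=8)
Line 7: ['childhood'] (min_width=9, slack=2)
Line 8: ['cloud', 'fox'] (min_width=9, slack=2)
Line 9: ['absolute'] (min_width=8, slack=3)
Line 10: ['angry', 'snow'] (min_width=10, slack=1)
Line 11: ['fire'] (min_width=4, slack=7)

Answer: fire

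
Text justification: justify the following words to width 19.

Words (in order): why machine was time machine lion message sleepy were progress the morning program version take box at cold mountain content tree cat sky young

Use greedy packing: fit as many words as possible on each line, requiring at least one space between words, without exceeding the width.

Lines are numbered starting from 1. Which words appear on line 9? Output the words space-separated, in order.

Line 1: ['why', 'machine', 'was'] (min_width=15, slack=4)
Line 2: ['time', 'machine', 'lion'] (min_width=17, slack=2)
Line 3: ['message', 'sleepy', 'were'] (min_width=19, slack=0)
Line 4: ['progress', 'the'] (min_width=12, slack=7)
Line 5: ['morning', 'program'] (min_width=15, slack=4)
Line 6: ['version', 'take', 'box', 'at'] (min_width=19, slack=0)
Line 7: ['cold', 'mountain'] (min_width=13, slack=6)
Line 8: ['content', 'tree', 'cat'] (min_width=16, slack=3)
Line 9: ['sky', 'young'] (min_width=9, slack=10)

Answer: sky young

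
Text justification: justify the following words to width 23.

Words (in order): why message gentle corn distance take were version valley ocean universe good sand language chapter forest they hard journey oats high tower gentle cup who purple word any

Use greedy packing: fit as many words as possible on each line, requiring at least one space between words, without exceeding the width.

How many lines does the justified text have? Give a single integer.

Line 1: ['why', 'message', 'gentle', 'corn'] (min_width=23, slack=0)
Line 2: ['distance', 'take', 'were'] (min_width=18, slack=5)
Line 3: ['version', 'valley', 'ocean'] (min_width=20, slack=3)
Line 4: ['universe', 'good', 'sand'] (min_width=18, slack=5)
Line 5: ['language', 'chapter', 'forest'] (min_width=23, slack=0)
Line 6: ['they', 'hard', 'journey', 'oats'] (min_width=22, slack=1)
Line 7: ['high', 'tower', 'gentle', 'cup'] (min_width=21, slack=2)
Line 8: ['who', 'purple', 'word', 'any'] (min_width=19, slack=4)
Total lines: 8

Answer: 8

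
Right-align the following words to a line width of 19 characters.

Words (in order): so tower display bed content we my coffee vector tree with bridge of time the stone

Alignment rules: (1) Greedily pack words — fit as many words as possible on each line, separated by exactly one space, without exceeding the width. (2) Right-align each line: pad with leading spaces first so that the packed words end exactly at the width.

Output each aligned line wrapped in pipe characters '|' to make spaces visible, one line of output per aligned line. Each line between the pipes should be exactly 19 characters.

Line 1: ['so', 'tower', 'display'] (min_width=16, slack=3)
Line 2: ['bed', 'content', 'we', 'my'] (min_width=17, slack=2)
Line 3: ['coffee', 'vector', 'tree'] (min_width=18, slack=1)
Line 4: ['with', 'bridge', 'of', 'time'] (min_width=19, slack=0)
Line 5: ['the', 'stone'] (min_width=9, slack=10)

Answer: |   so tower display|
|  bed content we my|
| coffee vector tree|
|with bridge of time|
|          the stone|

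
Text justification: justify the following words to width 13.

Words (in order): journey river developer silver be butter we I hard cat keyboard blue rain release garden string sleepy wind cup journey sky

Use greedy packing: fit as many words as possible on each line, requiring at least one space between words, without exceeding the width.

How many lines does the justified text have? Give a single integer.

Answer: 11

Derivation:
Line 1: ['journey', 'river'] (min_width=13, slack=0)
Line 2: ['developer'] (min_width=9, slack=4)
Line 3: ['silver', 'be'] (min_width=9, slack=4)
Line 4: ['butter', 'we', 'I'] (min_width=11, slack=2)
Line 5: ['hard', 'cat'] (min_width=8, slack=5)
Line 6: ['keyboard', 'blue'] (min_width=13, slack=0)
Line 7: ['rain', 'release'] (min_width=12, slack=1)
Line 8: ['garden', 'string'] (min_width=13, slack=0)
Line 9: ['sleepy', 'wind'] (min_width=11, slack=2)
Line 10: ['cup', 'journey'] (min_width=11, slack=2)
Line 11: ['sky'] (min_width=3, slack=10)
Total lines: 11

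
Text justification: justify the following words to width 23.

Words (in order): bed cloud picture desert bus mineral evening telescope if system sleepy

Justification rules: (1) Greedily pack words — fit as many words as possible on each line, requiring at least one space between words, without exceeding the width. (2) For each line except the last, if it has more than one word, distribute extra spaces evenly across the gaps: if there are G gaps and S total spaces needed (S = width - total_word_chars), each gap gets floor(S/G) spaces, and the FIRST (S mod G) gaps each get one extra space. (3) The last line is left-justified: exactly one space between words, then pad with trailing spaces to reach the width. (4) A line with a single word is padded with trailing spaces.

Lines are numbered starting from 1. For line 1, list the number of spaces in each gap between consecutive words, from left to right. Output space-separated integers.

Line 1: ['bed', 'cloud', 'picture'] (min_width=17, slack=6)
Line 2: ['desert', 'bus', 'mineral'] (min_width=18, slack=5)
Line 3: ['evening', 'telescope', 'if'] (min_width=20, slack=3)
Line 4: ['system', 'sleepy'] (min_width=13, slack=10)

Answer: 4 4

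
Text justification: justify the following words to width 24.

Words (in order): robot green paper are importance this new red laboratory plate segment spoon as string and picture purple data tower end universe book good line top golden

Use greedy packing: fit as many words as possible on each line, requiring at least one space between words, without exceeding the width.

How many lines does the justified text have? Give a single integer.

Line 1: ['robot', 'green', 'paper', 'are'] (min_width=21, slack=3)
Line 2: ['importance', 'this', 'new', 'red'] (min_width=23, slack=1)
Line 3: ['laboratory', 'plate', 'segment'] (min_width=24, slack=0)
Line 4: ['spoon', 'as', 'string', 'and'] (min_width=19, slack=5)
Line 5: ['picture', 'purple', 'data'] (min_width=19, slack=5)
Line 6: ['tower', 'end', 'universe', 'book'] (min_width=23, slack=1)
Line 7: ['good', 'line', 'top', 'golden'] (min_width=20, slack=4)
Total lines: 7

Answer: 7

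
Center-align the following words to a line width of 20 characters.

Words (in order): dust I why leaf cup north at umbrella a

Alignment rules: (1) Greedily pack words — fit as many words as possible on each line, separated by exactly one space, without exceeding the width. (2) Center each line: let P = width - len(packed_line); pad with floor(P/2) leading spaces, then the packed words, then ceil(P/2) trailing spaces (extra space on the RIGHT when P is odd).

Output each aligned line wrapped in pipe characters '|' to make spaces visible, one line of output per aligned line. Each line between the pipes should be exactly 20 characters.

Line 1: ['dust', 'I', 'why', 'leaf', 'cup'] (min_width=19, slack=1)
Line 2: ['north', 'at', 'umbrella', 'a'] (min_width=19, slack=1)

Answer: |dust I why leaf cup |
|north at umbrella a |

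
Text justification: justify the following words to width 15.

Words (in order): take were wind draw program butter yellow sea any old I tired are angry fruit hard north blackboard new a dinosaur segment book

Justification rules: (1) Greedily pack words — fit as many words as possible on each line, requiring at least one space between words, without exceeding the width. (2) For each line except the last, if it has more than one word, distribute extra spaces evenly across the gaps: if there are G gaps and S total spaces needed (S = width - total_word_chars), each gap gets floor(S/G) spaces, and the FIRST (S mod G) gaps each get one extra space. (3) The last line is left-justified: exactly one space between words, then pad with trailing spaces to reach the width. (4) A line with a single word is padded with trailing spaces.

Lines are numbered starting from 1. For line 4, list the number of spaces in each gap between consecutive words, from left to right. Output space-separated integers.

Line 1: ['take', 'were', 'wind'] (min_width=14, slack=1)
Line 2: ['draw', 'program'] (min_width=12, slack=3)
Line 3: ['butter', 'yellow'] (min_width=13, slack=2)
Line 4: ['sea', 'any', 'old', 'I'] (min_width=13, slack=2)
Line 5: ['tired', 'are', 'angry'] (min_width=15, slack=0)
Line 6: ['fruit', 'hard'] (min_width=10, slack=5)
Line 7: ['north'] (min_width=5, slack=10)
Line 8: ['blackboard', 'new'] (min_width=14, slack=1)
Line 9: ['a', 'dinosaur'] (min_width=10, slack=5)
Line 10: ['segment', 'book'] (min_width=12, slack=3)

Answer: 2 2 1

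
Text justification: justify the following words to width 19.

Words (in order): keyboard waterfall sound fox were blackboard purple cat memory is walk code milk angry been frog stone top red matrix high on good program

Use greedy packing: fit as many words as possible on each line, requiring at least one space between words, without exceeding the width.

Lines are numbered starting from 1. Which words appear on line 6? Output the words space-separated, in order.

Answer: been frog stone top

Derivation:
Line 1: ['keyboard', 'waterfall'] (min_width=18, slack=1)
Line 2: ['sound', 'fox', 'were'] (min_width=14, slack=5)
Line 3: ['blackboard', 'purple'] (min_width=17, slack=2)
Line 4: ['cat', 'memory', 'is', 'walk'] (min_width=18, slack=1)
Line 5: ['code', 'milk', 'angry'] (min_width=15, slack=4)
Line 6: ['been', 'frog', 'stone', 'top'] (min_width=19, slack=0)
Line 7: ['red', 'matrix', 'high', 'on'] (min_width=18, slack=1)
Line 8: ['good', 'program'] (min_width=12, slack=7)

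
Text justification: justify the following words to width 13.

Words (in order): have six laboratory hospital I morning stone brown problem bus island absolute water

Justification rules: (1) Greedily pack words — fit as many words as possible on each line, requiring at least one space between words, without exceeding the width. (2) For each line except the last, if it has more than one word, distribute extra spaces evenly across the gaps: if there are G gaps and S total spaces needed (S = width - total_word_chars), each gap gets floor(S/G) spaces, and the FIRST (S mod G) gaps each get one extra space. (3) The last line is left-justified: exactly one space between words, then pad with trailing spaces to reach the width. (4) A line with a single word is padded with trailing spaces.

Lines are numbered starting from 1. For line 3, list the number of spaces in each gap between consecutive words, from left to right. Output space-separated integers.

Line 1: ['have', 'six'] (min_width=8, slack=5)
Line 2: ['laboratory'] (min_width=10, slack=3)
Line 3: ['hospital', 'I'] (min_width=10, slack=3)
Line 4: ['morning', 'stone'] (min_width=13, slack=0)
Line 5: ['brown', 'problem'] (min_width=13, slack=0)
Line 6: ['bus', 'island'] (min_width=10, slack=3)
Line 7: ['absolute'] (min_width=8, slack=5)
Line 8: ['water'] (min_width=5, slack=8)

Answer: 4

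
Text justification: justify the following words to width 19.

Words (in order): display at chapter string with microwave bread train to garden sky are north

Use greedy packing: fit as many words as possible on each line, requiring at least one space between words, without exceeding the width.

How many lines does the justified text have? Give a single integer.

Line 1: ['display', 'at', 'chapter'] (min_width=18, slack=1)
Line 2: ['string', 'with'] (min_width=11, slack=8)
Line 3: ['microwave', 'bread'] (min_width=15, slack=4)
Line 4: ['train', 'to', 'garden', 'sky'] (min_width=19, slack=0)
Line 5: ['are', 'north'] (min_width=9, slack=10)
Total lines: 5

Answer: 5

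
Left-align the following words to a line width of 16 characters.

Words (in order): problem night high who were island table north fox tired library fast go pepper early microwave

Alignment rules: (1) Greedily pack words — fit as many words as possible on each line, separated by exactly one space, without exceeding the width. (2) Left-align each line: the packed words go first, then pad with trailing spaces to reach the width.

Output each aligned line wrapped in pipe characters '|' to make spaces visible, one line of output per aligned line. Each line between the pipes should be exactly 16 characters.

Answer: |problem night   |
|high who were   |
|island table    |
|north fox tired |
|library fast go |
|pepper early    |
|microwave       |

Derivation:
Line 1: ['problem', 'night'] (min_width=13, slack=3)
Line 2: ['high', 'who', 'were'] (min_width=13, slack=3)
Line 3: ['island', 'table'] (min_width=12, slack=4)
Line 4: ['north', 'fox', 'tired'] (min_width=15, slack=1)
Line 5: ['library', 'fast', 'go'] (min_width=15, slack=1)
Line 6: ['pepper', 'early'] (min_width=12, slack=4)
Line 7: ['microwave'] (min_width=9, slack=7)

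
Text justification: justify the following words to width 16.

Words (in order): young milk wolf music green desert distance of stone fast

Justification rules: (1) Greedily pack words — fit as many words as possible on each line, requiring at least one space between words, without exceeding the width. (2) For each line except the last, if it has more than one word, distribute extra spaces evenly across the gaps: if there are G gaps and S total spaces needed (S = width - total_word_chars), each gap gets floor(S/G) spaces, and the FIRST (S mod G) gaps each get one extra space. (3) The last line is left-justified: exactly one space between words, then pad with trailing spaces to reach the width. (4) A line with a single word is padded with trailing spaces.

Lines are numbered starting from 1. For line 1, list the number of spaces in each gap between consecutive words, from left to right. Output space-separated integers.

Answer: 2 1

Derivation:
Line 1: ['young', 'milk', 'wolf'] (min_width=15, slack=1)
Line 2: ['music', 'green'] (min_width=11, slack=5)
Line 3: ['desert', 'distance'] (min_width=15, slack=1)
Line 4: ['of', 'stone', 'fast'] (min_width=13, slack=3)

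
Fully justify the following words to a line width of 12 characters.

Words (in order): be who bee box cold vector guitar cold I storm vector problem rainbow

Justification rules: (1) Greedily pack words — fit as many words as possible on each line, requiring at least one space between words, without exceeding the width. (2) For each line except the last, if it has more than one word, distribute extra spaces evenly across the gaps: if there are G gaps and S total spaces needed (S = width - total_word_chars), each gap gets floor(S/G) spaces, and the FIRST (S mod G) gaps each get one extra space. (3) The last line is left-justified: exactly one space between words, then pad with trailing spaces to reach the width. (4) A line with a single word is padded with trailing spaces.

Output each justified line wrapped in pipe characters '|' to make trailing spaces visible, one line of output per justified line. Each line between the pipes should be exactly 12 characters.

Answer: |be  who  bee|
|box     cold|
|vector      |
|guitar  cold|
|I      storm|
|vector      |
|problem     |
|rainbow     |

Derivation:
Line 1: ['be', 'who', 'bee'] (min_width=10, slack=2)
Line 2: ['box', 'cold'] (min_width=8, slack=4)
Line 3: ['vector'] (min_width=6, slack=6)
Line 4: ['guitar', 'cold'] (min_width=11, slack=1)
Line 5: ['I', 'storm'] (min_width=7, slack=5)
Line 6: ['vector'] (min_width=6, slack=6)
Line 7: ['problem'] (min_width=7, slack=5)
Line 8: ['rainbow'] (min_width=7, slack=5)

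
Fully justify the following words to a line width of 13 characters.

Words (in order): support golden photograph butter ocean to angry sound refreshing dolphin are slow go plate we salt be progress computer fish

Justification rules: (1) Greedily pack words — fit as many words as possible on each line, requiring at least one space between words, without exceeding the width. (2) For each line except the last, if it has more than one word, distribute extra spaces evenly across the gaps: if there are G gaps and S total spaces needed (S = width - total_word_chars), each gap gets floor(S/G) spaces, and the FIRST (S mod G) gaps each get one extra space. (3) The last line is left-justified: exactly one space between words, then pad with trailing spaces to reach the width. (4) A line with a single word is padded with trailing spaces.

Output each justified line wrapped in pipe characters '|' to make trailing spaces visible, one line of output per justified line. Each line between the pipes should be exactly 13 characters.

Line 1: ['support'] (min_width=7, slack=6)
Line 2: ['golden'] (min_width=6, slack=7)
Line 3: ['photograph'] (min_width=10, slack=3)
Line 4: ['butter', 'ocean'] (min_width=12, slack=1)
Line 5: ['to', 'angry'] (min_width=8, slack=5)
Line 6: ['sound'] (min_width=5, slack=8)
Line 7: ['refreshing'] (min_width=10, slack=3)
Line 8: ['dolphin', 'are'] (min_width=11, slack=2)
Line 9: ['slow', 'go', 'plate'] (min_width=13, slack=0)
Line 10: ['we', 'salt', 'be'] (min_width=10, slack=3)
Line 11: ['progress'] (min_width=8, slack=5)
Line 12: ['computer', 'fish'] (min_width=13, slack=0)

Answer: |support      |
|golden       |
|photograph   |
|butter  ocean|
|to      angry|
|sound        |
|refreshing   |
|dolphin   are|
|slow go plate|
|we   salt  be|
|progress     |
|computer fish|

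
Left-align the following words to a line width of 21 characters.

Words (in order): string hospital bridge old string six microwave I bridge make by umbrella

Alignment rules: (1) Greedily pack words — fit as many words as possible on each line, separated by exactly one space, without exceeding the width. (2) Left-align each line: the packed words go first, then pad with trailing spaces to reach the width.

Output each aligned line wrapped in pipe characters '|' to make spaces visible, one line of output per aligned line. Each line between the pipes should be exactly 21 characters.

Line 1: ['string', 'hospital'] (min_width=15, slack=6)
Line 2: ['bridge', 'old', 'string', 'six'] (min_width=21, slack=0)
Line 3: ['microwave', 'I', 'bridge'] (min_width=18, slack=3)
Line 4: ['make', 'by', 'umbrella'] (min_width=16, slack=5)

Answer: |string hospital      |
|bridge old string six|
|microwave I bridge   |
|make by umbrella     |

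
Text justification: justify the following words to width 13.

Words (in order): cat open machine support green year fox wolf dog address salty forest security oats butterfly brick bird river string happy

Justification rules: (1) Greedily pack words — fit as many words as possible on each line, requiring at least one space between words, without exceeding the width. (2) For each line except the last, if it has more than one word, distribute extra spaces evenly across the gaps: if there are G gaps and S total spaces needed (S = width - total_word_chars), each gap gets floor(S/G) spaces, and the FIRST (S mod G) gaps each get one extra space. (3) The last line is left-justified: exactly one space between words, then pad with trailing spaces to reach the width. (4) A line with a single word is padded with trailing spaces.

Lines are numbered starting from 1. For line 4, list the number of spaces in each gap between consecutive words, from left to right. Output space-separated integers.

Line 1: ['cat', 'open'] (min_width=8, slack=5)
Line 2: ['machine'] (min_width=7, slack=6)
Line 3: ['support', 'green'] (min_width=13, slack=0)
Line 4: ['year', 'fox', 'wolf'] (min_width=13, slack=0)
Line 5: ['dog', 'address'] (min_width=11, slack=2)
Line 6: ['salty', 'forest'] (min_width=12, slack=1)
Line 7: ['security', 'oats'] (min_width=13, slack=0)
Line 8: ['butterfly'] (min_width=9, slack=4)
Line 9: ['brick', 'bird'] (min_width=10, slack=3)
Line 10: ['river', 'string'] (min_width=12, slack=1)
Line 11: ['happy'] (min_width=5, slack=8)

Answer: 1 1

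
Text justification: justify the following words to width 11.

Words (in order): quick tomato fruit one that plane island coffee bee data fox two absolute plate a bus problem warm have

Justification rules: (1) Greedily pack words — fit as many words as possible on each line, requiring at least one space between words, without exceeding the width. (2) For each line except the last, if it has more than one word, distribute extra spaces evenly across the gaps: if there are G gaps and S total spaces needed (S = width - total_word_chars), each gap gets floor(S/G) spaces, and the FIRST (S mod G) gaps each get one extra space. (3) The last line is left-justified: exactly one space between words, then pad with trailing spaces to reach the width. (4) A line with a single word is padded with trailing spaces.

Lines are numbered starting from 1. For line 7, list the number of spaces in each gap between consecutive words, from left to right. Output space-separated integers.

Line 1: ['quick'] (min_width=5, slack=6)
Line 2: ['tomato'] (min_width=6, slack=5)
Line 3: ['fruit', 'one'] (min_width=9, slack=2)
Line 4: ['that', 'plane'] (min_width=10, slack=1)
Line 5: ['island'] (min_width=6, slack=5)
Line 6: ['coffee', 'bee'] (min_width=10, slack=1)
Line 7: ['data', 'fox'] (min_width=8, slack=3)
Line 8: ['two'] (min_width=3, slack=8)
Line 9: ['absolute'] (min_width=8, slack=3)
Line 10: ['plate', 'a', 'bus'] (min_width=11, slack=0)
Line 11: ['problem'] (min_width=7, slack=4)
Line 12: ['warm', 'have'] (min_width=9, slack=2)

Answer: 4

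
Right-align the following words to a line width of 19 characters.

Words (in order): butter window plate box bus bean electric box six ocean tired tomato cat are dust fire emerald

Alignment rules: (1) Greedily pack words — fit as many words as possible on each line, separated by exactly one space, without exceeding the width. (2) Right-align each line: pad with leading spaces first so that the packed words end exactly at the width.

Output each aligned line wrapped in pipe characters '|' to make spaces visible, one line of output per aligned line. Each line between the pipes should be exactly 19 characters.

Line 1: ['butter', 'window', 'plate'] (min_width=19, slack=0)
Line 2: ['box', 'bus', 'bean'] (min_width=12, slack=7)
Line 3: ['electric', 'box', 'six'] (min_width=16, slack=3)
Line 4: ['ocean', 'tired', 'tomato'] (min_width=18, slack=1)
Line 5: ['cat', 'are', 'dust', 'fire'] (min_width=17, slack=2)
Line 6: ['emerald'] (min_width=7, slack=12)

Answer: |butter window plate|
|       box bus bean|
|   electric box six|
| ocean tired tomato|
|  cat are dust fire|
|            emerald|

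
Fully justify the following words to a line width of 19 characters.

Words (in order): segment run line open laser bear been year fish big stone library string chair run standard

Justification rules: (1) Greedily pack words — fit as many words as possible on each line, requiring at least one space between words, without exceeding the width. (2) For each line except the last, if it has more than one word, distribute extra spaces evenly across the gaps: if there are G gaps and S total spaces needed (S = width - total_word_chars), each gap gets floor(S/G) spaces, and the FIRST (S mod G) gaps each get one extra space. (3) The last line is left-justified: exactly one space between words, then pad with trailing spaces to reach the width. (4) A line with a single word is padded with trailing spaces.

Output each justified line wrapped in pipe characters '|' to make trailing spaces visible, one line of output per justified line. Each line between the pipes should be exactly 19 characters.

Line 1: ['segment', 'run', 'line'] (min_width=16, slack=3)
Line 2: ['open', 'laser', 'bear'] (min_width=15, slack=4)
Line 3: ['been', 'year', 'fish', 'big'] (min_width=18, slack=1)
Line 4: ['stone', 'library'] (min_width=13, slack=6)
Line 5: ['string', 'chair', 'run'] (min_width=16, slack=3)
Line 6: ['standard'] (min_width=8, slack=11)

Answer: |segment   run  line|
|open   laser   bear|
|been  year fish big|
|stone       library|
|string   chair  run|
|standard           |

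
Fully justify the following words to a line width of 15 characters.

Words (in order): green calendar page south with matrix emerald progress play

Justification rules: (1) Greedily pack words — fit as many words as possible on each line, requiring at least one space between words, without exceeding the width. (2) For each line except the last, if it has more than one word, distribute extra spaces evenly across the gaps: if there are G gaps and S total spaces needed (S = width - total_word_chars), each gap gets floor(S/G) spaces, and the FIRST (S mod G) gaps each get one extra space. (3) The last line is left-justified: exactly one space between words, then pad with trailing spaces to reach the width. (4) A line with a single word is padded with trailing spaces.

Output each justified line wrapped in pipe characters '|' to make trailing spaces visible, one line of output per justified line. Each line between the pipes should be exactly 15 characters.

Line 1: ['green', 'calendar'] (min_width=14, slack=1)
Line 2: ['page', 'south', 'with'] (min_width=15, slack=0)
Line 3: ['matrix', 'emerald'] (min_width=14, slack=1)
Line 4: ['progress', 'play'] (min_width=13, slack=2)

Answer: |green  calendar|
|page south with|
|matrix  emerald|
|progress play  |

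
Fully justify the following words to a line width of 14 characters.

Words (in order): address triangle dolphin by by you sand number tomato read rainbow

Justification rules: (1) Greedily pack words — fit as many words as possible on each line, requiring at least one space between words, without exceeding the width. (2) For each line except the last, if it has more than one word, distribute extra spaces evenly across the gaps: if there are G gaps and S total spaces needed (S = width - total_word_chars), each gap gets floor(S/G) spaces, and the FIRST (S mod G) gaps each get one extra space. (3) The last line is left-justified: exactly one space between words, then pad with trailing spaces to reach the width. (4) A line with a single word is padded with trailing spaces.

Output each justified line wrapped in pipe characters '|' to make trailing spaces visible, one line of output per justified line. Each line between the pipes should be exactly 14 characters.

Answer: |address       |
|triangle      |
|dolphin  by by|
|you       sand|
|number  tomato|
|read rainbow  |

Derivation:
Line 1: ['address'] (min_width=7, slack=7)
Line 2: ['triangle'] (min_width=8, slack=6)
Line 3: ['dolphin', 'by', 'by'] (min_width=13, slack=1)
Line 4: ['you', 'sand'] (min_width=8, slack=6)
Line 5: ['number', 'tomato'] (min_width=13, slack=1)
Line 6: ['read', 'rainbow'] (min_width=12, slack=2)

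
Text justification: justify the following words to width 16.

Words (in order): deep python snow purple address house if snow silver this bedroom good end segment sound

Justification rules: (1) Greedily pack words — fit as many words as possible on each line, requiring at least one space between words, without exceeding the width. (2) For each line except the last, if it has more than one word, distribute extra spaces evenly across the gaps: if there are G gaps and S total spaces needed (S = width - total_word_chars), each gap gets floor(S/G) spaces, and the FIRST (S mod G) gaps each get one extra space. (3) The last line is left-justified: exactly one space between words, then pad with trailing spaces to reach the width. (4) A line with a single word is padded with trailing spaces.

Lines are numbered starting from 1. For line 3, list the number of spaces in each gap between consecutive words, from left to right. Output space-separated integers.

Line 1: ['deep', 'python', 'snow'] (min_width=16, slack=0)
Line 2: ['purple', 'address'] (min_width=14, slack=2)
Line 3: ['house', 'if', 'snow'] (min_width=13, slack=3)
Line 4: ['silver', 'this'] (min_width=11, slack=5)
Line 5: ['bedroom', 'good', 'end'] (min_width=16, slack=0)
Line 6: ['segment', 'sound'] (min_width=13, slack=3)

Answer: 3 2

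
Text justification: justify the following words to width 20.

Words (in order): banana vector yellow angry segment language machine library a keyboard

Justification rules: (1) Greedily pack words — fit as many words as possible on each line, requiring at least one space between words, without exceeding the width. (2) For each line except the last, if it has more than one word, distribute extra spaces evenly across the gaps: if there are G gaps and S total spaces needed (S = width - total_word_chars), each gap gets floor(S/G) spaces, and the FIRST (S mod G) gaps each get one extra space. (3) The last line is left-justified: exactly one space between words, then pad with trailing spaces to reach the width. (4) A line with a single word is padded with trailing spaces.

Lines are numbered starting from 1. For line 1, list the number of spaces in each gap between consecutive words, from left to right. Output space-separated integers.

Line 1: ['banana', 'vector', 'yellow'] (min_width=20, slack=0)
Line 2: ['angry', 'segment'] (min_width=13, slack=7)
Line 3: ['language', 'machine'] (min_width=16, slack=4)
Line 4: ['library', 'a', 'keyboard'] (min_width=18, slack=2)

Answer: 1 1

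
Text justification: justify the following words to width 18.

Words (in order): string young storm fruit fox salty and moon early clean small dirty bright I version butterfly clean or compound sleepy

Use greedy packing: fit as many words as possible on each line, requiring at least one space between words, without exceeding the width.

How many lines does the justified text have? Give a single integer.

Answer: 7

Derivation:
Line 1: ['string', 'young', 'storm'] (min_width=18, slack=0)
Line 2: ['fruit', 'fox', 'salty'] (min_width=15, slack=3)
Line 3: ['and', 'moon', 'early'] (min_width=14, slack=4)
Line 4: ['clean', 'small', 'dirty'] (min_width=17, slack=1)
Line 5: ['bright', 'I', 'version'] (min_width=16, slack=2)
Line 6: ['butterfly', 'clean', 'or'] (min_width=18, slack=0)
Line 7: ['compound', 'sleepy'] (min_width=15, slack=3)
Total lines: 7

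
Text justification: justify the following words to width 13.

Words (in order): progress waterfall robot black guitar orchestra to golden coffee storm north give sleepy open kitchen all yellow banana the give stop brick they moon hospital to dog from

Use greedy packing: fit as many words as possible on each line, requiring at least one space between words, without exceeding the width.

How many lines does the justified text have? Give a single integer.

Answer: 15

Derivation:
Line 1: ['progress'] (min_width=8, slack=5)
Line 2: ['waterfall'] (min_width=9, slack=4)
Line 3: ['robot', 'black'] (min_width=11, slack=2)
Line 4: ['guitar'] (min_width=6, slack=7)
Line 5: ['orchestra', 'to'] (min_width=12, slack=1)
Line 6: ['golden', 'coffee'] (min_width=13, slack=0)
Line 7: ['storm', 'north'] (min_width=11, slack=2)
Line 8: ['give', 'sleepy'] (min_width=11, slack=2)
Line 9: ['open', 'kitchen'] (min_width=12, slack=1)
Line 10: ['all', 'yellow'] (min_width=10, slack=3)
Line 11: ['banana', 'the'] (min_width=10, slack=3)
Line 12: ['give', 'stop'] (min_width=9, slack=4)
Line 13: ['brick', 'they'] (min_width=10, slack=3)
Line 14: ['moon', 'hospital'] (min_width=13, slack=0)
Line 15: ['to', 'dog', 'from'] (min_width=11, slack=2)
Total lines: 15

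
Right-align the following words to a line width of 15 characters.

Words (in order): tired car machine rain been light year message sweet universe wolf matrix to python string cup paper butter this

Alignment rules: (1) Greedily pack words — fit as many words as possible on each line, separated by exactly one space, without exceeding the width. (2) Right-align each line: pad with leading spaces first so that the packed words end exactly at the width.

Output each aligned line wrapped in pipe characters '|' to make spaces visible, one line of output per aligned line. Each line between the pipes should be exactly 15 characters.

Line 1: ['tired', 'car'] (min_width=9, slack=6)
Line 2: ['machine', 'rain'] (min_width=12, slack=3)
Line 3: ['been', 'light', 'year'] (min_width=15, slack=0)
Line 4: ['message', 'sweet'] (min_width=13, slack=2)
Line 5: ['universe', 'wolf'] (min_width=13, slack=2)
Line 6: ['matrix', 'to'] (min_width=9, slack=6)
Line 7: ['python', 'string'] (min_width=13, slack=2)
Line 8: ['cup', 'paper'] (min_width=9, slack=6)
Line 9: ['butter', 'this'] (min_width=11, slack=4)

Answer: |      tired car|
|   machine rain|
|been light year|
|  message sweet|
|  universe wolf|
|      matrix to|
|  python string|
|      cup paper|
|    butter this|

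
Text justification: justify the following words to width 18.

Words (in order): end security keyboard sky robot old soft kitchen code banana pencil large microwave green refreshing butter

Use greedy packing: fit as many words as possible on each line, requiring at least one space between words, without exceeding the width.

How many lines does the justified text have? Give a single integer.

Line 1: ['end', 'security'] (min_width=12, slack=6)
Line 2: ['keyboard', 'sky', 'robot'] (min_width=18, slack=0)
Line 3: ['old', 'soft', 'kitchen'] (min_width=16, slack=2)
Line 4: ['code', 'banana', 'pencil'] (min_width=18, slack=0)
Line 5: ['large', 'microwave'] (min_width=15, slack=3)
Line 6: ['green', 'refreshing'] (min_width=16, slack=2)
Line 7: ['butter'] (min_width=6, slack=12)
Total lines: 7

Answer: 7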